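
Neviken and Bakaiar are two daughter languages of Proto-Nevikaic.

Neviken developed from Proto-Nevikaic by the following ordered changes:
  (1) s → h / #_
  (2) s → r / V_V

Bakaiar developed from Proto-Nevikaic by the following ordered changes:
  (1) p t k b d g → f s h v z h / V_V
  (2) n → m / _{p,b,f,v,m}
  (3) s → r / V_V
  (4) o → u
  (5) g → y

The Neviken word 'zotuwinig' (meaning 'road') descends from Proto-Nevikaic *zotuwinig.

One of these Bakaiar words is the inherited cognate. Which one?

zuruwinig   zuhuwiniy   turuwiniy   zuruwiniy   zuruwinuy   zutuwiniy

zuruwiniy

Bakaiar: *zotuwinig
  zotuwinig → zosuwinig   [intervocalic lenition]
  zosuwinig (rule 2 does not apply)
  zosuwinig → zoruwinig   [rhotacism]
  zoruwinig → zuruwinig   [vowel merger]
  zuruwinig → zuruwiniy   [unconditioned shift]
  giving Bakaiar zuruwiniy.
Only 'zuruwiniy' matches the regular Bakaiar development of *zotuwinig.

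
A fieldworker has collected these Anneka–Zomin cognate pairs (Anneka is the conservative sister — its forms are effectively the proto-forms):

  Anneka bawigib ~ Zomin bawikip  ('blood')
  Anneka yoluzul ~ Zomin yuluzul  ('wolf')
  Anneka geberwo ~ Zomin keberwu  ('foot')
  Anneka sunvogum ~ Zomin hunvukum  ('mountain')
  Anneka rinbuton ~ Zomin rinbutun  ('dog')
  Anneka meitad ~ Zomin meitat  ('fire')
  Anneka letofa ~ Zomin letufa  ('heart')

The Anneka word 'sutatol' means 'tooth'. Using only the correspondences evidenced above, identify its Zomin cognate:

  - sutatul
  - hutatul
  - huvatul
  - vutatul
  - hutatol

sunvogum ~ hunvukum — Anneka s corresponds to Zomin h word-initially before a back vowel.
yoluzul ~ yuluzul, sunvogum ~ hunvukum — Anneka o corresponds to Zomin u after a consonant, before a consonant other than r, m, n, p, b, f, v.
Applying these to Anneka 'sutatol':
  sutatol → hutatol   (s→h word-initially before a back vowel)
  hutatol → hutatul   (o→u after a consonant, before a consonant other than r, m, n, p, b, f, v)
So the Zomin cognate is 'hutatul'.

hutatul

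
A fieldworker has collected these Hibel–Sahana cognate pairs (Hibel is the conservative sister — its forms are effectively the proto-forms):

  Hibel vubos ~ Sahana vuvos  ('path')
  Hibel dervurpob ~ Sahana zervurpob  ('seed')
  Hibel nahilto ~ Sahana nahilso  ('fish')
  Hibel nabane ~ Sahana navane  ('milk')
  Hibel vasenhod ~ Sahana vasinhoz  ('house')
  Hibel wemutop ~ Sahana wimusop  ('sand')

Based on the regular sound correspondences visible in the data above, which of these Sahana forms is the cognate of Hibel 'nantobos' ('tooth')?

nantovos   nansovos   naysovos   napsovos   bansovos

nansovos

nahilto ~ nahilso — Hibel t corresponds to Sahana s after a consonant, before a back vowel.
vubos ~ vuvos — Hibel b corresponds to Sahana v between vowels (before a back vowel).
Applying these to Hibel 'nantobos':
  nantobos → nansobos   (t→s after a consonant, before a back vowel)
  nansobos → nansovos   (b→v between vowels (before a back vowel))
So the Sahana cognate is 'nansovos'.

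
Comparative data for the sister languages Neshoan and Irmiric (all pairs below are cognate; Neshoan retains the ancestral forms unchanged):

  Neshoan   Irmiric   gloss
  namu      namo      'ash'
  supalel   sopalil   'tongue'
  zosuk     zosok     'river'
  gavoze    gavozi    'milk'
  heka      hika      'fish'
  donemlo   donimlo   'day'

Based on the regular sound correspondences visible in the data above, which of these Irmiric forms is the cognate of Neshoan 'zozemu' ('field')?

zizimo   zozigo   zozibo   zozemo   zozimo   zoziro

donemlo ~ donimlo — Neshoan e corresponds to Irmiric i after a consonant, before a nasal.
namu ~ namo — Neshoan u corresponds to Irmiric o word-finally.
Applying these to Neshoan 'zozemu':
  zozemu → zozimu   (e→i after a consonant, before a nasal)
  zozimu → zozimo   (u→o word-finally)
So the Irmiric cognate is 'zozimo'.

zozimo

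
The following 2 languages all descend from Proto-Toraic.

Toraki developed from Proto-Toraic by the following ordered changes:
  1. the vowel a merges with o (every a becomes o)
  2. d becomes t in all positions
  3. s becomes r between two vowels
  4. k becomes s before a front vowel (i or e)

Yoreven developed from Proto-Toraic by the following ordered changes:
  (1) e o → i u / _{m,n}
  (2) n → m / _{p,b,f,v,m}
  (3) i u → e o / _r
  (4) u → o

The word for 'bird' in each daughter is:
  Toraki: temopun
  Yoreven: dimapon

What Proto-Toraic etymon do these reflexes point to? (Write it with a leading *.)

Position 4: Toraki has o, Yoreven has a. Yoreven preserves a here (none of its changes turn any other segment into a), so the proto-segment is *a.
Position 6: Toraki has u, Yoreven has o. Toraki preserves u here (none of its changes turn any other segment into u), so the proto-segment is *u.
Position 2: Toraki has e, Yoreven has i. Toraki preserves e here (none of its changes turn any other segment into e), so the proto-segment is *e.
Continuing position by position gives *demapun; check it forward:
Toraki: start from *demapun.
  rule 1 (vowel merger): demapun → demopun
  rule 2 (unconditioned shift): demopun → temopun
  rule 3: no change — temopun
  rule 4: no change — temopun
  ⇒ Toraki temopun
Yoreven: *demapun
  demapun → dimapun   [pre-nasal raising]
  dimapun (rule 2 does not apply)
  dimapun (rule 3 does not apply)
  dimapun → dimapon   [vowel merger]
  giving Yoreven dimapon.
*demapun is the unique common source.

*demapun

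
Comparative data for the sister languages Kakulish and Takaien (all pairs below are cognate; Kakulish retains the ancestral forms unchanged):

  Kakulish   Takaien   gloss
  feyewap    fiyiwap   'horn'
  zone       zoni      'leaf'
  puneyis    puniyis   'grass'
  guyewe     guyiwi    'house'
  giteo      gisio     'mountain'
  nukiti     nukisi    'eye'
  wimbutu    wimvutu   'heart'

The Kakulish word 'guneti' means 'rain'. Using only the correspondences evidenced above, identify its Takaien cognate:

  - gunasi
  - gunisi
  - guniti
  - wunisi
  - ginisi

feyewap ~ fiyiwap, puneyis ~ puniyis — Kakulish e corresponds to Takaien i after a consonant, before a consonant other than r, m, n, p, b, f, v.
nukiti ~ nukisi — Kakulish t corresponds to Takaien s between vowels (before a front vowel).
Applying these to Kakulish 'guneti':
  guneti → guniti   (e→i after a consonant, before a consonant other than r, m, n, p, b, f, v)
  guniti → gunisi   (t→s between vowels (before a front vowel))
So the Takaien cognate is 'gunisi'.

gunisi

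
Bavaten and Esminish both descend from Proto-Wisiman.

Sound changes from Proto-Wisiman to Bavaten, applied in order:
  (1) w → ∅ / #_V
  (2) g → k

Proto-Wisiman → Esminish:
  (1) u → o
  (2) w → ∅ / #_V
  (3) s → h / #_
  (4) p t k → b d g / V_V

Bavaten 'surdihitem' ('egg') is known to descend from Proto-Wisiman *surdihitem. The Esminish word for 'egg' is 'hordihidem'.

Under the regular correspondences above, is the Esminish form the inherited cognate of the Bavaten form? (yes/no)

yes

Derive the expected Esminish reflex of *surdihitem:
Esminish: *surdihitem > sordihitem > hordihitem > hordihidem  (by vowel merger, debuccalisation, intervocalic voicing)
Esminish 'hordihidem' matches the regular reflex exactly, so the pair is cognate.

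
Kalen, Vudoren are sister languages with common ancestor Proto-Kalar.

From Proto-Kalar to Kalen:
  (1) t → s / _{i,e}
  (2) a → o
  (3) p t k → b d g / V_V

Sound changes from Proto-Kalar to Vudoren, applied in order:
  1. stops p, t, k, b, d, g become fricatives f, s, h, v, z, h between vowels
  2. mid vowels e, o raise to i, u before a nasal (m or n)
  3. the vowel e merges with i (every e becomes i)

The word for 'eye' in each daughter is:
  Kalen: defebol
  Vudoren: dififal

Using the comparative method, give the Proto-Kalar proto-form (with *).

Position 6: Kalen has o, Vudoren has a. Vudoren preserves a here (none of its changes turn any other segment into a), so the proto-segment is *a.
Position 2: Kalen has e, Vudoren has i. Kalen preserves e here (none of its changes turn any other segment into e), so the proto-segment is *e.
Position 4: Kalen has e, Vudoren has i. Kalen preserves e here (none of its changes turn any other segment into e), so the proto-segment is *e.
This points to *defepal. Verify forward in each daughter:
Kalen: *defepal
  defepal (rule 1 does not apply)
  defepal → defepol   [vowel merger]
  defepol → defebol   [intervocalic voicing]
  giving Kalen defebol.
Vudoren: *defepal
  defepal → defefal   [intervocalic lenition]
  defefal (rule 2 does not apply)
  defefal → dififal   [vowel merger]
  giving Vudoren dififal.
*defepal is the unique common source.

*defepal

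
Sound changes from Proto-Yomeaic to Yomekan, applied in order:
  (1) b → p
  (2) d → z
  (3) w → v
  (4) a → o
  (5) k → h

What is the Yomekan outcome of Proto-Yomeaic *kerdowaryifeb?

Yomekan: *kerdowaryifeb
  kerdowaryifeb → kerdowaryifep   [unconditioned shift]
  kerdowaryifep → kerzowaryifep   [unconditioned shift]
  kerzowaryifep → kerzovaryifep   [unconditioned shift]
  kerzovaryifep → kerzovoryifep   [vowel merger]
  kerzovoryifep → herzovoryifep   [unconditioned shift]
  giving Yomekan herzovoryifep.

herzovoryifep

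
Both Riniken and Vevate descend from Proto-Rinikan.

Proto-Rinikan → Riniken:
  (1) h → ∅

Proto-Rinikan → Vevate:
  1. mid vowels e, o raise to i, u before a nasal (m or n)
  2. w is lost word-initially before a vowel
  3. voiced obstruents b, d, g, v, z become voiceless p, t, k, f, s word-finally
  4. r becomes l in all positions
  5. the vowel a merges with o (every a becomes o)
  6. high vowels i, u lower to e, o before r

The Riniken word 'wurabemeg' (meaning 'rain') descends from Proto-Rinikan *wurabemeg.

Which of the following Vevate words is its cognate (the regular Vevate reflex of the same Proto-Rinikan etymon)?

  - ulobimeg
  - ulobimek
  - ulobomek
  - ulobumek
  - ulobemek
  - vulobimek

ulobimek

Vevate: *wurabemeg > wurabimeg > urabimeg > urabimek > ulabimek > ulobimek  (by pre-nasal raising, glide loss, final devoicing, unconditioned shift, vowel merger)
The other candidates each miss or misapply at least one Vevate change.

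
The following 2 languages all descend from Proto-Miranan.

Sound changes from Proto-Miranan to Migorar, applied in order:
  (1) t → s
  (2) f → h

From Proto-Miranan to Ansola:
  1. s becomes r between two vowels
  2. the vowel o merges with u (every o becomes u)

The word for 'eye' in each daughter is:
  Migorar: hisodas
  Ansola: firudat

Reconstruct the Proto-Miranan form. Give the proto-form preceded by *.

Position 1: Migorar has h, Ansola has f. Ansola preserves f here (none of its changes turn any other segment into f), so the proto-segment is *f.
Position 3: Migorar has s, Ansola has r. Taking the neighbouring segments as reconstructed: Migorar s could go back to *t or *s; Ansola r could go back to *s or *r — the one source consistent with every daughter is *s.
Position 4: Migorar has o, Ansola has u. Migorar preserves o here (none of its changes turn any other segment into o), so the proto-segment is *o.
Verify the candidate proto-form against each daughter:
Migorar: *fisodat
  fisodat → fisodas   [unconditioned shift]
  fisodas → hisodas   [unconditioned shift]
  giving Migorar hisodas.
Ansola: start from *fisodat.
  rule 1 (rhotacism): fisodat → firodat
  rule 2 (vowel merger): firodat → firudat
  ⇒ Ansola firudat
*fisodat is the unique common source.

*fisodat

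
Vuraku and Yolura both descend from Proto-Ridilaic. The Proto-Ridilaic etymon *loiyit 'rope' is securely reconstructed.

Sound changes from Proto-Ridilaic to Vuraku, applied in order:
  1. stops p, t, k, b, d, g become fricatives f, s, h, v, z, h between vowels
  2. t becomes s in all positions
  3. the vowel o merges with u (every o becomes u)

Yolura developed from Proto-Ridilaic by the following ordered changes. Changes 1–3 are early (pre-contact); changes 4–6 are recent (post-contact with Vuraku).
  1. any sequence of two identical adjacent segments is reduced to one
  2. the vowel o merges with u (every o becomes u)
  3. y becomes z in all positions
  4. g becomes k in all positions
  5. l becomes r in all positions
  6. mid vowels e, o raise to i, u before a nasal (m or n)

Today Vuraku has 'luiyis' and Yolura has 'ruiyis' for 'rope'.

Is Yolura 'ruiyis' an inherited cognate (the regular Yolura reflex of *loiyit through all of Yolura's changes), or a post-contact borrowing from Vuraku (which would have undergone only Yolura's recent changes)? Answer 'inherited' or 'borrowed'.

borrowed

If inherited, *loiyit would pass through all of Yolura's changes:
Yolura: *loiyit
  loiyit (rule 1 does not apply)
  loiyit → luiyit   [vowel merger]
  luiyit → luizit   [unconditioned shift]
  luizit (rule 4 does not apply)
  luizit → ruizit   [unconditioned shift]
  ruizit (rule 6 does not apply)
  giving Yolura ruizit.
If borrowed from Vuraku 'luiyis' after the early changes, it would undergo only the recent ones:
  rule 4 (unconditioned shift): no change (luiyis)
  rule 5 (unconditioned shift): luiyis → ruiyis
  rule 6 (pre-nasal raising): no change (ruiyis)
  ⇒ as a loan: ruiyis
Yolura 'ruiyis' matches the loan outcome 'ruiyis', not the inherited 'ruizit' — it skipped the early Yolura changes, so it was borrowed from Vuraku.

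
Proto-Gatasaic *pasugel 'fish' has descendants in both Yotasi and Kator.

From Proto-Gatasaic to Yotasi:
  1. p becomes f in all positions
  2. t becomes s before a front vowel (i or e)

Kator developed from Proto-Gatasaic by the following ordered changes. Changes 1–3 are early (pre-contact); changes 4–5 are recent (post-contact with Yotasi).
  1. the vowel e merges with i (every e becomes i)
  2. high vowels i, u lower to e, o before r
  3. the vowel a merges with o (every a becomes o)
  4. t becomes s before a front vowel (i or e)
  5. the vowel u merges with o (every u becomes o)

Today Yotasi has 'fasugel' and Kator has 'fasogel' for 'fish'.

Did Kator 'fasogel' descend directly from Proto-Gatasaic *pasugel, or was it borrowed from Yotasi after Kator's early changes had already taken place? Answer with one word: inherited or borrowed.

borrowed

If inherited, *pasugel would pass through all of Kator's changes:
Kator: *pasugel
  pasugel → pasugil   [vowel merger]
  pasugil (rule 2 does not apply)
  pasugil → posugil   [vowel merger]
  posugil (rule 4 does not apply)
  posugil → posogil   [vowel merger]
  giving Kator posogil.
If borrowed from Yotasi 'fasugel' after the early changes, it would undergo only the recent ones:
  rule 4 (palatalisation): no change (fasugel)
  rule 5 (vowel merger): fasugel → fasogel
  ⇒ as a loan: fasogel
Kator 'fasogel' matches the loan outcome 'fasogel', not the inherited 'posogil' — it skipped the early Kator changes, so it was borrowed from Yotasi.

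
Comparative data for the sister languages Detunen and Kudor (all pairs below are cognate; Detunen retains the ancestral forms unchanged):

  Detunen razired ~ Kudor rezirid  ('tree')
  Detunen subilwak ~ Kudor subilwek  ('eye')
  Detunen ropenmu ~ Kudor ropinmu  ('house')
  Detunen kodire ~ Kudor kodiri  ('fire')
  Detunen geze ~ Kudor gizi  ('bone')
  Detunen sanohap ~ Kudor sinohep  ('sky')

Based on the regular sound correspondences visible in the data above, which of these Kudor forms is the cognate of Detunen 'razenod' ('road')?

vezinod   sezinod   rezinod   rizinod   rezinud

rezinod

razired ~ rezirid, subilwak ~ subilwek — Detunen a corresponds to Kudor e after a consonant, before a consonant other than r, m, n, p, b, f, v.
ropenmu ~ ropinmu — Detunen e corresponds to Kudor i after a consonant, before a nasal.
Applying these to Detunen 'razenod':
  razenod → rezenod   (a→e after a consonant, before a consonant other than r, m, n, p, b, f, v)
  rezenod → rezinod   (e→i after a consonant, before a nasal)
So the Kudor cognate is 'rezinod'.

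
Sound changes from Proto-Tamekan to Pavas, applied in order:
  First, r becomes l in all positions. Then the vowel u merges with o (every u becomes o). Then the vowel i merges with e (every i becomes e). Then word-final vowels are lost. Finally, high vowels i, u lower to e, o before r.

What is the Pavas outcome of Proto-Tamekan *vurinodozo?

Pavas: start from *vurinodozo.
  rule 1 (unconditioned shift): vurinodozo → vulinodozo
  rule 2 (vowel merger): vulinodozo → volinodozo
  rule 3 (vowel merger): volinodozo → volenodozo
  rule 4 (apocope): volenodozo → volenodoz
  rule 5: no change — volenodoz
  ⇒ Pavas volenodoz

volenodoz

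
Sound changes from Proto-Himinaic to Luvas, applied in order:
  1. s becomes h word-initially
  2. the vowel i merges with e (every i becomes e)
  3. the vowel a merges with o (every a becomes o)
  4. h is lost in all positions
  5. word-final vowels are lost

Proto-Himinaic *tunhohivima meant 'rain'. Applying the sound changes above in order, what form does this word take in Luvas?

Luvas: start from *tunhohivima.
  rule 1: no change — tunhohivima
  rule 2 (vowel merger): tunhohivima → tunhohevema
  rule 3 (vowel merger): tunhohevema → tunhohevemo
  rule 4 (h-loss): tunhohevemo → tunoevemo
  rule 5 (apocope): tunoevemo → tunoevem
  ⇒ Luvas tunoevem

tunoevem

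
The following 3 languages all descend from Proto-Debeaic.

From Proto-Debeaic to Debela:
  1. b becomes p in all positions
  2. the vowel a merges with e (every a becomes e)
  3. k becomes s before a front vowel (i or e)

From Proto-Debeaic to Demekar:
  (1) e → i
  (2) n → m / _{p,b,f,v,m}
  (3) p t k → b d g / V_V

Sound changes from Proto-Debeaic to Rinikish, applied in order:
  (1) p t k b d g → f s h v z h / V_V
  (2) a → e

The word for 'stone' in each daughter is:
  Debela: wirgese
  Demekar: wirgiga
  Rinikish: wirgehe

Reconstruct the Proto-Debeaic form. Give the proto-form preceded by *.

*wirgeka

Position 7: Debela has e, Demekar has a, Rinikish has e. Demekar preserves a here (none of its changes turn any other segment into a), so the proto-segment is *a.
Position 5: Debela has e, Demekar has i, Rinikish has e. Taking the neighbouring segments as reconstructed: Debela e could go back to *a or *e; Demekar i could go back to *e or *i; Rinikish e could go back to *a or *e — the one source consistent with every daughter is *e.
Position 6: Debela has s, Demekar has g, Rinikish has h. Taking the neighbouring segments as reconstructed: Debela s could go back to *k or *s; Demekar g could go back to *k or *g; Rinikish h could go back to *k or *g or *h — the one source consistent with every daughter is *k.
Verify the candidate proto-form against each daughter:
Debela: start from *wirgeka.
  rule 1: no change — wirgeka
  rule 2 (vowel merger): wirgeka → wirgeke
  rule 3 (palatalisation): wirgeke → wirgese
  ⇒ Debela wirgese
Demekar: *wirgeka
  wirgeka → wirgika   [vowel merger]
  wirgika (rule 2 does not apply)
  wirgika → wirgiga   [intervocalic voicing]
  giving Demekar wirgiga.
Rinikish: *wirgeka > wirgeha > wirgehe  (by intervocalic lenition, vowel merger)
No other proto-form is consistent with every reflex, so the reconstruction is *wirgeka.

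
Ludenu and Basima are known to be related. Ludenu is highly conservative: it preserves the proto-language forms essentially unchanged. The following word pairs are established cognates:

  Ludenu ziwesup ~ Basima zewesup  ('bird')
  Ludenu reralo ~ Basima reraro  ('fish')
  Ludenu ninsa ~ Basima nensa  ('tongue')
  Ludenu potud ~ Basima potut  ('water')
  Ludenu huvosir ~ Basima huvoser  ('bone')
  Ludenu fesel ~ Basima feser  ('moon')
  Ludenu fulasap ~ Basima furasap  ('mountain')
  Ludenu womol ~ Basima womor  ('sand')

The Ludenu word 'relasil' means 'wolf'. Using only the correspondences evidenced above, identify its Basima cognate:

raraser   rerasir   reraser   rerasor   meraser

reraser

fulasap ~ furasap — Ludenu l corresponds to Basima r between vowels (before a back vowel).
ziwesup ~ zewesup — Ludenu i corresponds to Basima e after a consonant, before a consonant other than r, m, n, p, b, f, v.
fesel ~ feser, womol ~ womor — Ludenu l corresponds to Basima r word-finally.
Applying these to Ludenu 'relasil':
  relasil → rerasil   (l→r between vowels (before a back vowel))
  rerasil → rerasel   (i→e after a consonant, before a consonant other than r, m, n, p, b, f, v)
  rerasel → reraser   (l→r word-finally)
So the Basima cognate is 'reraser'.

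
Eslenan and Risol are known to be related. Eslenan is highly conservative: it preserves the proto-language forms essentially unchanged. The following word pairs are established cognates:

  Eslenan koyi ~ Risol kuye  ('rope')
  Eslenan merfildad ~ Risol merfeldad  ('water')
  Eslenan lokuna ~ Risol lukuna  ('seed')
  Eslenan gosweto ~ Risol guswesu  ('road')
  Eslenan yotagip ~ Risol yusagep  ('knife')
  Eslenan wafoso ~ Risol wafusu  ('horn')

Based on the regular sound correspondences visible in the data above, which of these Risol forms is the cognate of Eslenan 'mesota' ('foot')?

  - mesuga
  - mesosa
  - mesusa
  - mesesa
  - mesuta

mesusa

koyi ~ kuye, lokuna ~ lukuna — Eslenan o corresponds to Risol u after a consonant, before a consonant other than r, m, n, p, b, f, v.
yotagip ~ yusagep — Eslenan t corresponds to Risol s between vowels (before a back vowel).
Applying these to Eslenan 'mesota':
  mesota → mesuta   (o→u after a consonant, before a consonant other than r, m, n, p, b, f, v)
  mesuta → mesusa   (t→s between vowels (before a back vowel))
So the Risol cognate is 'mesusa'.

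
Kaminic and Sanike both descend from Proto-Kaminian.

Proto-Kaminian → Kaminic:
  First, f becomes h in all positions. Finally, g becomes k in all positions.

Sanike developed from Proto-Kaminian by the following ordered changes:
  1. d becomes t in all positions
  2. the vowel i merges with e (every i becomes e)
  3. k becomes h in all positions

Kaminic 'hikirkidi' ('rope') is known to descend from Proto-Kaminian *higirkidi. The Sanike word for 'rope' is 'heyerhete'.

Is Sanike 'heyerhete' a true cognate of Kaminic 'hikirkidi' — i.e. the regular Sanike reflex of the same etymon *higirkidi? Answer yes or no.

Derive the expected Sanike reflex of *higirkidi:
Sanike: *higirkidi
  higirkidi → higirkiti   [unconditioned shift]
  higirkiti → hegerkete   [vowel merger]
  hegerkete → hegerhete   [unconditioned shift]
  giving Sanike hegerhete.
The regular Sanike reflex would be 'hegerhete', but the attested form is 'heyerhete'. The correspondence is irregular, so they are not cognates (the Sanike form has a different source).

no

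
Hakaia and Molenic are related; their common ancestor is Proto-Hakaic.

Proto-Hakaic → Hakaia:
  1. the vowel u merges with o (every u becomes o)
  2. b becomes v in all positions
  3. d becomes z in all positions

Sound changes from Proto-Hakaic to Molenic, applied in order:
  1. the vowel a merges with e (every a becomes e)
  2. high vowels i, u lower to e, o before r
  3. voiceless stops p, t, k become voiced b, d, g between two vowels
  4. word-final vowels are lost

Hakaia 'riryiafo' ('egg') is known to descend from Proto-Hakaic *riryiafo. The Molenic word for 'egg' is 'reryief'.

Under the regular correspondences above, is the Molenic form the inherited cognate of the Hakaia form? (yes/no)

yes

Derive the expected Molenic reflex of *riryiafo:
Molenic: *riryiafo > riryiefo > reryiefo > reryief  (by vowel merger, pre-rhotic lowering, apocope)
Molenic 'reryief' matches the regular reflex exactly, so the pair is cognate.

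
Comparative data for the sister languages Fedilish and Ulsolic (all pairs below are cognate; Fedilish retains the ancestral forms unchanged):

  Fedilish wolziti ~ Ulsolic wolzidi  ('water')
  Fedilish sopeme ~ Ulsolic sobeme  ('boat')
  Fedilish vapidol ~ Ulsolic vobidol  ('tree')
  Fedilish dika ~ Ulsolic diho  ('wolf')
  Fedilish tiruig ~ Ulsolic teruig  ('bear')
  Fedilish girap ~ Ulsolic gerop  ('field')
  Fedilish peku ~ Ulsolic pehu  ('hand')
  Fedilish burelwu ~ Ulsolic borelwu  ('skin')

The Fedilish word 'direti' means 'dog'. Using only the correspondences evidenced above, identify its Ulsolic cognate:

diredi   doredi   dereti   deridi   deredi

deredi

tiruig ~ teruig, girap ~ gerop — Fedilish i corresponds to Ulsolic e after a consonant, before r.
wolziti ~ wolzidi — Fedilish t corresponds to Ulsolic d between vowels (before a front vowel).
Applying these to Fedilish 'direti':
  direti → dereti   (i→e after a consonant, before r)
  dereti → deredi   (t→d between vowels (before a front vowel))
So the Ulsolic cognate is 'deredi'.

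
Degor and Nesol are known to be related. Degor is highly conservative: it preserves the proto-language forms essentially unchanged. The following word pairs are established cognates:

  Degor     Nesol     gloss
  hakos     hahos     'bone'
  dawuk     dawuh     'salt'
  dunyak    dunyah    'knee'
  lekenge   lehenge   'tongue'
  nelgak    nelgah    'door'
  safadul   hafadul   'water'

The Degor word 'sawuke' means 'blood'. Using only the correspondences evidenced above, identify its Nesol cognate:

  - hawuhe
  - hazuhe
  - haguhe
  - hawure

safadul ~ hafadul — Degor s corresponds to Nesol h word-initially before a back vowel.
lekenge ~ lehenge — Degor k corresponds to Nesol h between vowels (before a front vowel).
Applying these to Degor 'sawuke':
  sawuke → hawuke   (s→h word-initially before a back vowel)
  hawuke → hawuhe   (k→h between vowels (before a front vowel))
So the Nesol cognate is 'hawuhe'.

hawuhe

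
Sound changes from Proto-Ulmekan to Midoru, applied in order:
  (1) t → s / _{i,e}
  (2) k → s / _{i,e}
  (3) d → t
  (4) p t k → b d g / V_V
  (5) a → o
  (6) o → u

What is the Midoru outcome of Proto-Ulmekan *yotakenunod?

yudusenunut

Midoru: start from *yotakenunod.
  rule 1: no change — yotakenunod
  rule 2 (palatalisation): yotakenunod → yotasenunod
  rule 3 (unconditioned shift): yotasenunod → yotasenunot
  rule 4 (intervocalic voicing): yotasenunot → yodasenunot
  rule 5 (vowel merger): yodasenunot → yodosenunot
  rule 6 (vowel merger): yodosenunot → yudusenunut
  ⇒ Midoru yudusenunut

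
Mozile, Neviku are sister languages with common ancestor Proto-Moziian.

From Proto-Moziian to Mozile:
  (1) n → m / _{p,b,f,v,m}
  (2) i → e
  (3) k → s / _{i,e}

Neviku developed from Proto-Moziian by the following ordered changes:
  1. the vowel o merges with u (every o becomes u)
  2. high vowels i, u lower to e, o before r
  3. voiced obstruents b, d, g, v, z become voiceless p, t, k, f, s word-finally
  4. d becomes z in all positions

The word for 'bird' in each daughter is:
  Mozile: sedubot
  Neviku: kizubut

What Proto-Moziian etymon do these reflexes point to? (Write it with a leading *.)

Position 2: Mozile has e, Neviku has i. Neviku preserves i here (none of its changes turn any other segment into i), so the proto-segment is *i.
Position 1: Mozile has s, Neviku has k. Taking the neighbouring segments as reconstructed: Mozile s could go back to *k or *s; Neviku k can only go back to *k — the one source consistent with every daughter is *k.
Position 6: Mozile has o, Neviku has u. Mozile preserves o here (none of its changes turn any other segment into o), so the proto-segment is *o.
Verify the candidate proto-form against each daughter:
Mozile: *kidubot > kedubot > sedubot  (by vowel merger, palatalisation)
Neviku: *kidubot
  kidubot → kidubut   [vowel merger]
  kidubut (rule 2 does not apply)
  kidubut (rule 3 does not apply)
  kidubut → kizubut   [unconditioned shift]
  giving Neviku kizubut.
No other proto-form is consistent with every reflex, so the reconstruction is *kidubot.

*kidubot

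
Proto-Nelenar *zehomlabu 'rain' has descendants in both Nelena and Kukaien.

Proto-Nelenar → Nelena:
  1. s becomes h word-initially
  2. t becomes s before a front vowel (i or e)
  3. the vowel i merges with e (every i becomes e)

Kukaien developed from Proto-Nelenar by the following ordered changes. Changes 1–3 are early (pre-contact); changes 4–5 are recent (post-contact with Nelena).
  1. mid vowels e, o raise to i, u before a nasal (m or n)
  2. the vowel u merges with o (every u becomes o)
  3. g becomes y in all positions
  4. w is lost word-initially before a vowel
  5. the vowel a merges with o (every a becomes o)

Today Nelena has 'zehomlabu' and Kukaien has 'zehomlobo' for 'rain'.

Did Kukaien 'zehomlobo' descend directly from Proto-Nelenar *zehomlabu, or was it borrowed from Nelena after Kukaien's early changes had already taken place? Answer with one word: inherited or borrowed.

If inherited, *zehomlabu would pass through all of Kukaien's changes:
Kukaien: *zehomlabu
  zehomlabu → zehumlabu   [pre-nasal raising]
  zehumlabu → zehomlabo   [vowel merger]
  zehomlabo (rule 3 does not apply)
  zehomlabo (rule 4 does not apply)
  zehomlabo → zehomlobo   [vowel merger]
  giving Kukaien zehomlobo.
If borrowed from Nelena 'zehomlabu' after the early changes, it would undergo only the recent ones:
  rule 4 (glide loss): no change (zehomlabu)
  rule 5 (vowel merger): zehomlabu → zehomlobu
  ⇒ as a loan: zehomlobu
Kukaien 'zehomlobo' matches the inherited outcome exactly, so it is an inherited cognate, not a loan.

inherited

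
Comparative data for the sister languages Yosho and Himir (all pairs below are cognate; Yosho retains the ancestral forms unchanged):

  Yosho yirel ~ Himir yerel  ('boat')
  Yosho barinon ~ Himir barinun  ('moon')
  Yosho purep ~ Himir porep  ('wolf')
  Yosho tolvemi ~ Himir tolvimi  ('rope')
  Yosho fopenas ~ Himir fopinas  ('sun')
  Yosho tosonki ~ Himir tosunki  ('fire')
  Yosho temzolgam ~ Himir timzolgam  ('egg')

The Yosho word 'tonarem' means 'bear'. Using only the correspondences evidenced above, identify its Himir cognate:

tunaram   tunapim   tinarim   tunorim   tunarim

barinon ~ barinun, tosonki ~ tosunki — Yosho o corresponds to Himir u after a consonant, before a nasal.
tolvemi ~ tolvimi, temzolgam ~ timzolgam — Yosho e corresponds to Himir i after a consonant, before a nasal.
Applying these to Yosho 'tonarem':
  tonarem → tunarem   (o→u after a consonant, before a nasal)
  tunarem → tunarim   (e→i after a consonant, before a nasal)
So the Himir cognate is 'tunarim'.

tunarim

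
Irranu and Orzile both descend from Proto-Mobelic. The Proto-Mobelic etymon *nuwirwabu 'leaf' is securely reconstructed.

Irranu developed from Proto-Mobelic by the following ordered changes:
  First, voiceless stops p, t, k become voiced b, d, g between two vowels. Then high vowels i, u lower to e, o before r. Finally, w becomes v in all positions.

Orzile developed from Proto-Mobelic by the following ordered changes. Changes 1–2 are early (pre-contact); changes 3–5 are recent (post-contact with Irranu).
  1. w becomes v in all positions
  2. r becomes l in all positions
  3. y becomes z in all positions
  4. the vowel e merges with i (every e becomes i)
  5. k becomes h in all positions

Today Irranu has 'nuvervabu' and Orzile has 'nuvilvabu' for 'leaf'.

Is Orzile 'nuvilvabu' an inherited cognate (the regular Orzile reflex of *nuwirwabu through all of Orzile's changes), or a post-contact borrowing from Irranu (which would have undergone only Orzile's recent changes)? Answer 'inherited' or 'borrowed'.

If inherited, *nuwirwabu would pass through all of Orzile's changes:
Orzile: start from *nuwirwabu.
  rule 1 (unconditioned shift): nuwirwabu → nuvirvabu
  rule 2 (unconditioned shift): nuvirvabu → nuvilvabu
  rule 3: no change — nuvilvabu
  rule 4: no change — nuvilvabu
  rule 5: no change — nuvilvabu
  ⇒ Orzile nuvilvabu
If borrowed from Irranu 'nuvervabu' after the early changes, it would undergo only the recent ones:
  rule 3 (unconditioned shift): no change (nuvervabu)
  rule 4 (vowel merger): nuvervabu → nuvirvabu
  rule 5 (unconditioned shift): no change (nuvirvabu)
  ⇒ as a loan: nuvirvabu
Orzile 'nuvilvabu' matches the inherited outcome exactly, so it is an inherited cognate, not a loan.

inherited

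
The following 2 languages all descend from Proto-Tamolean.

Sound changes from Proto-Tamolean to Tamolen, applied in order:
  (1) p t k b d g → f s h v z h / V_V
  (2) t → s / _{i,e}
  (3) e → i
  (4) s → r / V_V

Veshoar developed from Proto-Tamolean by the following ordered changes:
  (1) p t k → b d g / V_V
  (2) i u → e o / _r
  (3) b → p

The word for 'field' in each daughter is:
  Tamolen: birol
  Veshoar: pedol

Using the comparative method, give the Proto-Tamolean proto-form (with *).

Position 1: Tamolen has b, Veshoar has p. Tamolen preserves b here (none of its changes turn any other segment into b), so the proto-segment is *b.
Position 2: Tamolen has i, Veshoar has e. Taking the neighbouring segments as reconstructed: Tamolen i could go back to *e or *i; Veshoar e can only go back to *e — the one source consistent with every daughter is *e.
Position 3: Tamolen has r, Veshoar has d. Taking the neighbouring segments as reconstructed: Tamolen r could go back to *t or *s or *r; Veshoar d could go back to *t or *d — the one source consistent with every daughter is *t.
This points to *betol. Verify forward in each daughter:
Tamolen: *betol
  betol → besol   [intervocalic lenition]
  besol (rule 2 does not apply)
  besol → bisol   [vowel merger]
  bisol → birol   [rhotacism]
  giving Tamolen birol.
Veshoar: *betol > bedol > pedol  (by intervocalic voicing, unconditioned shift)
Only *betol yields all of Tamolen birol, Veshoar pedol.

*betol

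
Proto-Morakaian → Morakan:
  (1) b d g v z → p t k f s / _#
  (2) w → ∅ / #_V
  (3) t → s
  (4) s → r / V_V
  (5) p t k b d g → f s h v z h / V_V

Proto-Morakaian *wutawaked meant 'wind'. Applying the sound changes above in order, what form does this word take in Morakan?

urawahes

Morakan: *wutawaked
  wutawaked → wutawaket   [final devoicing]
  wutawaket → utawaket   [glide loss]
  utawaket → usawakes   [unconditioned shift]
  usawakes → urawakes   [rhotacism]
  urawakes → urawahes   [intervocalic lenition]
  giving Morakan urawahes.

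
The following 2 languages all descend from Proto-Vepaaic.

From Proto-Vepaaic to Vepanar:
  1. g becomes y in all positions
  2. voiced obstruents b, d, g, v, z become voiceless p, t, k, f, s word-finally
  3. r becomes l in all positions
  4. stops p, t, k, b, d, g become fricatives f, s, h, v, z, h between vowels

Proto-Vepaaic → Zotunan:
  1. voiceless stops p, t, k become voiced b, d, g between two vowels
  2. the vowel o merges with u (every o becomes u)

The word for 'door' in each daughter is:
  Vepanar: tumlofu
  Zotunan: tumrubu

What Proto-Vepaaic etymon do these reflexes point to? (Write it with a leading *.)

*tumropu

Position 4: Vepanar has l, Zotunan has r. Zotunan preserves r here (none of its changes turn any other segment into r), so the proto-segment is *r.
Position 5: Vepanar has o, Zotunan has u. Vepanar preserves o here (none of its changes turn any other segment into o), so the proto-segment is *o.
Position 6: Vepanar has f, Zotunan has b. Taking the neighbouring segments as reconstructed: Vepanar f could go back to *p or *f; Zotunan b could go back to *p or *b — the one source consistent with every daughter is *p.
Verify the candidate proto-form against each daughter:
Vepanar: *tumropu > tumlopu > tumlofu  (by unconditioned shift, intervocalic lenition)
Zotunan: *tumropu > tumrobu > tumrubu  (by intervocalic voicing, vowel merger)
No other proto-form is consistent with every reflex, so the reconstruction is *tumropu.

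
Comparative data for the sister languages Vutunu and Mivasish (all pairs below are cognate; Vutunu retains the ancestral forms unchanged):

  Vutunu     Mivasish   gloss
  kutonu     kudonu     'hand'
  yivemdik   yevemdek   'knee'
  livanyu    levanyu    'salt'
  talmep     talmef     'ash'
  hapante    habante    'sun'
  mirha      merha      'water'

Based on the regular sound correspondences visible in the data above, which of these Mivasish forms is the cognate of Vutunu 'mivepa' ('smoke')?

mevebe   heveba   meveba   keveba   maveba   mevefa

yivemdik ~ yevemdek, livanyu ~ levanyu — Vutunu i corresponds to Mivasish e after a consonant, before a labial obstruent.
hapante ~ habante — Vutunu p corresponds to Mivasish b between vowels (before a back vowel).
Applying these to Vutunu 'mivepa':
  mivepa → mevepa   (i→e after a consonant, before a labial obstruent)
  mevepa → meveba   (p→b between vowels (before a back vowel))
So the Mivasish cognate is 'meveba'.

meveba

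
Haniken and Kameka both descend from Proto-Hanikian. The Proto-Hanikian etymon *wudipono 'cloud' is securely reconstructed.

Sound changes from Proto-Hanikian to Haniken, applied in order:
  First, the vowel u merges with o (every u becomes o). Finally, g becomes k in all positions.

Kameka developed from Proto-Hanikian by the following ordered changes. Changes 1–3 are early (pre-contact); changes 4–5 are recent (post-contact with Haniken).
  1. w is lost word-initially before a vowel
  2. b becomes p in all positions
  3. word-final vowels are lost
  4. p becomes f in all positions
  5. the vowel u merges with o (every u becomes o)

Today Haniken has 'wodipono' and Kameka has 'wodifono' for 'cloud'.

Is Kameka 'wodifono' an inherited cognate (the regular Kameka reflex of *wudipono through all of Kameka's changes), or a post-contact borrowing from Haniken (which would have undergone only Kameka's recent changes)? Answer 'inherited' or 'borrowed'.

If inherited, *wudipono would pass through all of Kameka's changes:
Kameka: *wudipono > udipono > udipon > udifon > odifon  (by glide loss, apocope, unconditioned shift, vowel merger)
If borrowed from Haniken 'wodipono' after the early changes, it would undergo only the recent ones:
  rule 4 (unconditioned shift): wodipono → wodifono
  rule 5 (vowel merger): no change (wodifono)
  ⇒ as a loan: wodifono
Kameka 'wodifono' matches the loan outcome 'wodifono', not the inherited 'odifon' — it skipped the early Kameka changes, so it was borrowed from Haniken.

borrowed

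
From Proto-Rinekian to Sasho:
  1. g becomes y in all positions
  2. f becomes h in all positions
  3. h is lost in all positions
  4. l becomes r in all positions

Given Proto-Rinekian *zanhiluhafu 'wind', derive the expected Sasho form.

zaniruau

Sasho: *zanhiluhafu
  zanhiluhafu (rule 1 does not apply)
  zanhiluhafu → zanhiluhahu   [unconditioned shift]
  zanhiluhahu → zaniluau   [h-loss]
  zaniluau → zaniruau   [unconditioned shift]
  giving Sasho zaniruau.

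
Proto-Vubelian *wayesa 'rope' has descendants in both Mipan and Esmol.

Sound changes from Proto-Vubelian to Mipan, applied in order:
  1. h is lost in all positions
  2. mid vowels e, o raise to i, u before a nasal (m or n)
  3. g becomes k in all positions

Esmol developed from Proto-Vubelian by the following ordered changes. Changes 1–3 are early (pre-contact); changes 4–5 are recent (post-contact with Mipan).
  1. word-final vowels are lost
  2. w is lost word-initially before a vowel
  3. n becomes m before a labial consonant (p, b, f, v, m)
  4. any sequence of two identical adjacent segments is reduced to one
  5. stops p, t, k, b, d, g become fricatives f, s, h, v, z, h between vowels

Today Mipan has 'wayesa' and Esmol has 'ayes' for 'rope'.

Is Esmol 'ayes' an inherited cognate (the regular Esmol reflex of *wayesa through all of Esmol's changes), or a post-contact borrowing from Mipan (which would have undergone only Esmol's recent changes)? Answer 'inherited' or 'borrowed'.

If inherited, *wayesa would pass through all of Esmol's changes:
Esmol: start from *wayesa.
  rule 1 (apocope): wayesa → wayes
  rule 2 (glide loss): wayes → ayes
  rule 3: no change — ayes
  rule 4: no change — ayes
  rule 5: no change — ayes
  ⇒ Esmol ayes
If borrowed from Mipan 'wayesa' after the early changes, it would undergo only the recent ones:
  rule 4 (degemination): no change (wayesa)
  rule 5 (intervocalic lenition): no change (wayesa)
  ⇒ as a loan: wayesa
Esmol 'ayes' matches the inherited outcome exactly, so it is an inherited cognate, not a loan.

inherited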